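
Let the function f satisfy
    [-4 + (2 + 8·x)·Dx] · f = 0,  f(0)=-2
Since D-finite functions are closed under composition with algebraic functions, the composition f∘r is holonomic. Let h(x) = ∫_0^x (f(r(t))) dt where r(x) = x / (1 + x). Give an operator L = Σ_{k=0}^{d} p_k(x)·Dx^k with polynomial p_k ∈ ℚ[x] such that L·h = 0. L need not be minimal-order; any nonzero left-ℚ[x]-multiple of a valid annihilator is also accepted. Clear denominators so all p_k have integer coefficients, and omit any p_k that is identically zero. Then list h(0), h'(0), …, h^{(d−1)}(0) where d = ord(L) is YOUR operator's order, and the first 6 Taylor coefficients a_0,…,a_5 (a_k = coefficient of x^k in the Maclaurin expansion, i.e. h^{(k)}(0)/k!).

f: a_k = -2, -4, 4, -8, 20, -56, …
f∘r: x↦r, Dx↦Dx/r' in L_f ⇒ L₀.
Integrate: L := L₀·Dx.
L = -2·Dx + (1 + 6·x + 5·x^2)·Dx^2  (order 2).
h: a_k = 0, -2, -2, 8/3, -5, 12, …
ICs: h(0) = 0, h′(0) = -2.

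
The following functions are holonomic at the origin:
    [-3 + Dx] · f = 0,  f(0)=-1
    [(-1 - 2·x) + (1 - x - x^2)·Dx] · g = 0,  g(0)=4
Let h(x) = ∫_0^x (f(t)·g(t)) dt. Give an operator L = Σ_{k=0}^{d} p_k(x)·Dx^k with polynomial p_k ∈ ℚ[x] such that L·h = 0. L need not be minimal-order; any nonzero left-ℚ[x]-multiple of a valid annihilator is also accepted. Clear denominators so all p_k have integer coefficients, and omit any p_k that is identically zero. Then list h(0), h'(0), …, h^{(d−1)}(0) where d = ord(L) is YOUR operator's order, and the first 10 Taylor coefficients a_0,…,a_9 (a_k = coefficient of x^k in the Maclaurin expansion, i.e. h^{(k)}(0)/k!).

L = (4 - x - 3·x^2)·Dx + (-1 + x + x^2)·Dx^2  (order 2).
h: a_k = 0, -4, -8, -38/3, -18, -247/10, -509/15, -6623/140, -18777/280, -972481/10080, …
ICs: h(0) = 0, h′(0) = -4.

f: a_k = -1, -3, -9/2, -9/2, -27/8, -81/40, -81/80, -243/560, -729/4480, -243/4480, …
g: a_k = 4, 4, 8, 12, 20, 32, 52, 84, 136, 220, …
Sym-product of L_f,L_g gives L₀ (≤ ord 1).
h=∫h₀ ⇒ L = L₀·Dx.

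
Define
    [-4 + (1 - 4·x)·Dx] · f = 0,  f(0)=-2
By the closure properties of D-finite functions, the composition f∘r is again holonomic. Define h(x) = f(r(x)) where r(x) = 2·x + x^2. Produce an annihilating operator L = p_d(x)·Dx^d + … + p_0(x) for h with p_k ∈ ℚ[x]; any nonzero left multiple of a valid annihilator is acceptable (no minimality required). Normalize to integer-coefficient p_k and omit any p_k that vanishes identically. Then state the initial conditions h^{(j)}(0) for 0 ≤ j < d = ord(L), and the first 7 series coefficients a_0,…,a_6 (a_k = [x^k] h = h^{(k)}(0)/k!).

L = (8 + 8·x) + (-1 + 8·x + 4·x^2)·Dx  (order 1).
h: a_k = -2, -16, -136, -1152, -9760, -82688, -700544, …
ICs: h(0) = -2.

f: a_k = -2, -8, -32, -128, -512, -2048, -8192, …
Change of var in L_f (x↦r) gives L₀.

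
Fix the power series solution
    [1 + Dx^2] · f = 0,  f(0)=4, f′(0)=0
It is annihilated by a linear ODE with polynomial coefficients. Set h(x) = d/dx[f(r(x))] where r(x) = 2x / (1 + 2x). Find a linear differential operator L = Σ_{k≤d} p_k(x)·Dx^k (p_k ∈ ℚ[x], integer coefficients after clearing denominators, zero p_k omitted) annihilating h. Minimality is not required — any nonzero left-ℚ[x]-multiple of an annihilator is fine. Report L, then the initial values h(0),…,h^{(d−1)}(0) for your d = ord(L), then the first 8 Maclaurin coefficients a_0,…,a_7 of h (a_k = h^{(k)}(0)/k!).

L = (28 + 96·x + 96·x^2) + (12 + 72·x + 144·x^2 + 96·x^3)·Dx + (1 + 8·x + 24·x^2 + 32·x^3 + 16·x^4)·Dx^2  (order 2).
h: a_k = 0, -16, 96, -1120/3, 3520/3, -48032/15, 38976/5, -1068736/63, …
ICs: h(0) = 0, h′(0) = -16.

f: a_k = 4, 0, -2, 0, 1/6, 0, -1/180, 0, …
Substitute x→r, Dx→(1/r')Dx; clear ⇒ L₀.
Derive L from L₀ (diff closure).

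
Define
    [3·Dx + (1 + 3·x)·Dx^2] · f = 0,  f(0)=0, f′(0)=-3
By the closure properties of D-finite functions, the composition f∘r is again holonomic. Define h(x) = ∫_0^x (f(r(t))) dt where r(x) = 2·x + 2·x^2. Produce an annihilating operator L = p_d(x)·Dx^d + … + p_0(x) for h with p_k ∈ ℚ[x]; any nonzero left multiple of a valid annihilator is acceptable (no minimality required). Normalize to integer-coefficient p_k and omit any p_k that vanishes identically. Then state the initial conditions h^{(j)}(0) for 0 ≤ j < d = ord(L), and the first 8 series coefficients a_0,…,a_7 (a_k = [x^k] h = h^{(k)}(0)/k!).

L = (4 + 12·x + 12·x^2)·Dx^2 + (1 + 8·x + 18·x^2 + 12·x^3)·Dx^3  (order 3).
h: a_k = 0, 0, -3, 4, -9, 126/5, -396/5, 1872/7, …
ICs: h(0) = 0, h′(0) = 0, h′′(0) = -6.

f: a_k = 0, -3, 9/2, -9, 81/4, -243/5, 243/2, -2187/7, …
L₀ from L_f via x↦r, Dx↦r'^{-1}Dx.
h=∫₀ˣh₀: take L = L₀·Dx.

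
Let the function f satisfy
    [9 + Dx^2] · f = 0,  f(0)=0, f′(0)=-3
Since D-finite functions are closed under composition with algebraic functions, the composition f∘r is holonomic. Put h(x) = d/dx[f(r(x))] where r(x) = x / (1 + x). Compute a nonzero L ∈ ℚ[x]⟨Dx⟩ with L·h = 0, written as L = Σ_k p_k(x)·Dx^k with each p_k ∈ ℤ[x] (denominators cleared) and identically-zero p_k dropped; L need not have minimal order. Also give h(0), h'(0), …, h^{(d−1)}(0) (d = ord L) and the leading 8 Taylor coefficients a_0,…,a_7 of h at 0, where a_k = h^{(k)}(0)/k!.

L = (15 + 12·x + 6·x^2) + (6 + 18·x + 18·x^2 + 6·x^3)·Dx + (1 + 4·x + 6·x^2 + 4·x^3 + x^4)·Dx^2  (order 2).
h: a_k = -3, 6, 9/2, -42, 879/8, -765/4, 19353/80, -1893/10, …
ICs: h(0) = -3, h′(0) = 6.

f: a_k = 0, -3, 0, 9/2, 0, -81/40, 0, 243/560, …
f∘r: x↦r, Dx↦Dx/r' in L_f ⇒ L₀.
h=h₀': d/dx-closure on L₀ ⇒ L.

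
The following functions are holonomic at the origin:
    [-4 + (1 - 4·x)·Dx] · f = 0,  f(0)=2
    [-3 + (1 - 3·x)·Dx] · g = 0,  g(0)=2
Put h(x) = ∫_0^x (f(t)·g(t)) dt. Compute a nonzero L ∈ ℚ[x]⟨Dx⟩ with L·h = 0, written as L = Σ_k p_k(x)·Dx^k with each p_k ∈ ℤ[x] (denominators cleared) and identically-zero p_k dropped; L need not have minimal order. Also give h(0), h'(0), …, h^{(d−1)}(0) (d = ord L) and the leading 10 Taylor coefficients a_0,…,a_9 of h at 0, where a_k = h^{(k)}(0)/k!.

f: a_k = 2, 8, 32, 128, 512, 2048, 8192, 32768, 131072, 524288, …
g: a_k = 2, 6, 18, 54, 162, 486, 1458, 4374, 13122, 39366, …
Sym-product of L_f,L_g gives L₀ (≤ ord 1).
h=∫h₀ ⇒ L = L₀·Dx.
L = (-7 + 24·x)·Dx + (1 - 7·x + 12·x^2)·Dx^2  (order 2).
h: a_k = 0, 4, 14, 148/3, 175, 3124/5, 6734/3, 56788/7, 58975/2, 969844/9, …
ICs: h(0) = 0, h′(0) = 4.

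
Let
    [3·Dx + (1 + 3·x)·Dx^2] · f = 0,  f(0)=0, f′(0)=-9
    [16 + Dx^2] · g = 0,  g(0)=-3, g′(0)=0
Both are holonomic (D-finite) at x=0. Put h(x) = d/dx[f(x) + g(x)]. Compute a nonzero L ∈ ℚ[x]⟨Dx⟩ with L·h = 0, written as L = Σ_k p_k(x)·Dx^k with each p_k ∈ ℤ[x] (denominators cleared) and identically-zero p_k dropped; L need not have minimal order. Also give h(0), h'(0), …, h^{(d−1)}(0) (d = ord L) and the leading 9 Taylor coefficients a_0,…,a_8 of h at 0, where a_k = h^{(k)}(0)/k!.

L = (1680 + 2304·x + 3456·x^2) + (272 + 1584·x + 3456·x^2 + 3456·x^3)·Dx + (105 + 144·x + 216·x^2)·Dx^2 + (17 + 99·x + 216·x^2 + 216·x^3)·Dx^3  (order 3).
h: a_k = -9, 75, -81, 115, -729, 11447/5, -6561, 2062619/105, -59049, …
ICs: h(0) = -9, h′(0) = 75, h′′(0) = -162.

f: a_k = 0, -9, 27/2, -27, 243/4, -729/5, 729/2, -6561/7, 19683/8, …
g: a_k = -3, 0, 24, 0, -32, 0, 256/15, 0, -512/105, …
f+g: L₀ = lclm(L_f,L_g), ord ≤ 2+2.
Derive L from L₀ (diff closure).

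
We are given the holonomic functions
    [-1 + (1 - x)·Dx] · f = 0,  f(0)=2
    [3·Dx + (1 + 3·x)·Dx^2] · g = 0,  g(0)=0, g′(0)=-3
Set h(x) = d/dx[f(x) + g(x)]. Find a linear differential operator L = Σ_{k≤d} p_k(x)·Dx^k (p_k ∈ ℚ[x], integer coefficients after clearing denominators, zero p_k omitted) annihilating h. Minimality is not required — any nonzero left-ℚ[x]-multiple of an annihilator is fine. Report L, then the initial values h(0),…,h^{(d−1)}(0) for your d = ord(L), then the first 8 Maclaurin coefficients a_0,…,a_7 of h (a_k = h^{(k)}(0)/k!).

f: a_k = 2, 2, 2, 2, 2, 2, 2, 2, …
g: a_k = 0, -3, 9/2, -9, 81/4, -243/5, 243/2, -2187/7, …
Sum ⇒ L₀ = lclm(L_f,L_g) in ℚ(x)⟨Dx⟩.
h₀' ⇒ L via d/dx closure of L₀.
L = (54 + 18·x) + (-12 + 72·x + 36·x^2)·Dx + (-5 - 13·x + 9·x^2 + 9·x^3)·Dx^2  (order 2).
h: a_k = -1, 13, -21, 89, -233, 741, -2173, 6577, …
ICs: h(0) = -1, h′(0) = 13.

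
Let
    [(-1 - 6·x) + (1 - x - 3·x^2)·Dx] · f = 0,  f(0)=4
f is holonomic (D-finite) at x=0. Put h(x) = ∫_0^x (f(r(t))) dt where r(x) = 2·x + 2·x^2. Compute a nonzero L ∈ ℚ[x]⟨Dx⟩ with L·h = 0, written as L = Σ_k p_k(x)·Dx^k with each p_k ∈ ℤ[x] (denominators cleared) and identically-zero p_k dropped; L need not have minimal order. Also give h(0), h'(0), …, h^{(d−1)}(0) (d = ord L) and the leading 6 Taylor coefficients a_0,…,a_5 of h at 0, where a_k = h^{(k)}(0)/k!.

L = (2 + 28·x + 72·x^2 + 48·x^3)·Dx + (-1 + 2·x + 14·x^2 + 24·x^3 + 12·x^4)·Dx^2  (order 2).
h: a_k = 0, 4, 4, 24, 88, 1952/5, …
ICs: h(0) = 0, h′(0) = 4.

f: a_k = 4, 4, 16, 28, 76, 160, …
L₀ from L_f via x↦r, Dx↦r'^{-1}Dx.
h=∫h₀ ⇒ L = L₀·Dx.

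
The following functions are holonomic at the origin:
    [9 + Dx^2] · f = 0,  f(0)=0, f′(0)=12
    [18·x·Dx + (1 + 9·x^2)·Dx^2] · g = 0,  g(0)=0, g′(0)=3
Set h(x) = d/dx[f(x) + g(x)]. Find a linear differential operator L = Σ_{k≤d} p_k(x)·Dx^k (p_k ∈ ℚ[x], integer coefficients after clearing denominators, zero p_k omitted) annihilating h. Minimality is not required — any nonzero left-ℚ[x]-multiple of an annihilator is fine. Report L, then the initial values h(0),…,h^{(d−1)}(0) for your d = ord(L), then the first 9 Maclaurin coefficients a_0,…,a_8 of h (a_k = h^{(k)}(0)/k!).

L = (-1782·x + 20412·x^3 + 13122·x^5) + (-9 + 567·x^2 + 6561·x^4 + 6561·x^6)·Dx + (-198·x + 2268·x^3 + 1458·x^5)·Dx^2 + (-1 + 63·x^2 + 729·x^4 + 729·x^6)·Dx^3  (order 3).
h: a_k = 15, 0, -81, 0, 567/2, 0, -43983/20, 0, 22047147/1120, …
ICs: h(0) = 15, h′(0) = 0, h′′(0) = -162.

f: a_k = 0, 12, 0, -18, 0, 81/10, 0, -243/140, 0, …
g: a_k = 0, 3, 0, -9, 0, 243/5, 0, -2187/7, 0, …
f+g: L₀ = lclm(L_f,L_g), ord ≤ 2+2.
Differentiate: ansatz ord ≤ ord L₀ ⇒ L.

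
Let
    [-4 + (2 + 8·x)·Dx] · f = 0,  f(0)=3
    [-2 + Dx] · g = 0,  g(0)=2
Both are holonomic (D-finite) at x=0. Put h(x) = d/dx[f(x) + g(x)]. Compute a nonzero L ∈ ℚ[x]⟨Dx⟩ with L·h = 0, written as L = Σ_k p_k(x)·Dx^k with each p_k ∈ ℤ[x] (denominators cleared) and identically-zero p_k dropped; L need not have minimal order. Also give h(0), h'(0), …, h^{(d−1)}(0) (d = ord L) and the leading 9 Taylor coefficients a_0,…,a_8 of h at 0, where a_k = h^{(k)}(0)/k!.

f: a_k = 3, 6, -6, 12, -30, 84, -252, 792, -2574, …
g: a_k = 2, 4, 4, 8/3, 4/3, 8/15, 8/45, 16/315, 4/315, …
h₀=f+g: left-lcm gives L₀, ord ≤ 2.
Differentiate: ansatz ord ≤ ord L₀ ⇒ L.
L = (-8 - 8·x) + (2 - 8·x - 16·x^2)·Dx + (1 + 6·x + 8·x^2)·Dx^2  (order 2).
h: a_k = 10, -4, 44, -344/3, 1268/3, -22664/15, 249496/45, -6486448/315, 24324308/315, …
ICs: h(0) = 10, h′(0) = -4.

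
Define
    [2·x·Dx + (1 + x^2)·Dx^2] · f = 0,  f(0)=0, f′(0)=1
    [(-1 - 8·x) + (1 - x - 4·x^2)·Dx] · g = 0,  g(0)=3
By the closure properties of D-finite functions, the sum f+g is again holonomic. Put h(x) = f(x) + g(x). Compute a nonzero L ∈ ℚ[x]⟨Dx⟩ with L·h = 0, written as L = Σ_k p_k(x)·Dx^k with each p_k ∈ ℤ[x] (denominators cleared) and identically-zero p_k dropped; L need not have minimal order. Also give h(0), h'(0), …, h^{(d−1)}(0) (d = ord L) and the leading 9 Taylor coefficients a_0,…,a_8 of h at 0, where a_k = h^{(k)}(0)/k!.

f: a_k = 0, 1, 0, -1/3, 0, 1/5, 0, -1/7, 0, …
g: a_k = 3, 3, 15, 27, 87, 195, 543, 1323, 3495, …
h₀=f+g: left-lcm gives L₀, ord ≤ 3.
L = (10 - 40·x - 478·x^2 - 864·x^3 - 2496·x^4 - 384·x^6)·Dx + (-28 - 246·x - 316·x^2 - 1182·x^3 - 752·x^4 - 2048·x^5 - 48·x^6 - 384·x^7)·Dx^2 + (5 + 8·x + 32·x^2 - 104·x^3 - 197·x^4 - 128·x^5 - 288·x^6 - 16·x^7 - 64·x^8)·Dx^3  (order 3).
h: a_k = 3, 4, 15, 80/3, 87, 976/5, 543, 9260/7, 3495, …
ICs: h(0) = 3, h′(0) = 4, h′′(0) = 30.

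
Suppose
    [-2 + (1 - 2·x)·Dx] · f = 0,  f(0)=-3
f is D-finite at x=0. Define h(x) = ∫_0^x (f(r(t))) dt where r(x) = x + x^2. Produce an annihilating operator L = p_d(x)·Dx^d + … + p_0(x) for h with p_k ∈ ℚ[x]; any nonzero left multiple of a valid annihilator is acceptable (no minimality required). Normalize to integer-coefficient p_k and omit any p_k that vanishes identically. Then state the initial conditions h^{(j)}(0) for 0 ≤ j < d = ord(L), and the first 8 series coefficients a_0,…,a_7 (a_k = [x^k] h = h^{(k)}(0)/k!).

L = (2 + 4·x)·Dx + (-1 + 2·x + 2·x^2)·Dx^2  (order 2).
h: a_k = 0, -3, -3, -6, -12, -132/5, -60, -984/7, …
ICs: h(0) = 0, h′(0) = -3.

f: a_k = -3, -6, -12, -24, -48, -96, -192, -384, …
f∘r: x↦r, Dx↦Dx/r' in L_f ⇒ L₀.
h=∫₀ˣh₀: take L = L₀·Dx.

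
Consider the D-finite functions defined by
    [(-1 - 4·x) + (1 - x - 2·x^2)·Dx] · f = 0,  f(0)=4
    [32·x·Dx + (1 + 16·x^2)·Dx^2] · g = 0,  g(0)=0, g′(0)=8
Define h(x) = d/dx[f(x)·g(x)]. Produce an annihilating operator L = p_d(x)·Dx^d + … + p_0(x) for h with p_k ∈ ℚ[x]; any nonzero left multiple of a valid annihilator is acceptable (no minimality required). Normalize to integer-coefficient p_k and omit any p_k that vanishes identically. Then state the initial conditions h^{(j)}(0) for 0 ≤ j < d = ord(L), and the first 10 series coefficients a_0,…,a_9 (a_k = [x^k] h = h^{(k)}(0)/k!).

f: a_k = 4, 4, 12, 20, 44, 84, 172, 340, 684, 1364, …
g: a_k = 0, 8, 0, -128/3, 0, 2048/5, 0, -32768/7, 0, 524288/9, …
L₀ := L_f ⊗_s L_g (sym. prod.), ord ≤ 2.
h=h₀': d/dx-closure on L₀ ⇒ L.
L = (-36 + 2880·x^2 + 6144·x^3 + 18432·x^4) + (11 + 60·x - 144·x^2 - 64·x^3 + 6144·x^4 + 12288·x^5)·Dx + (-1 - 7·x - 54·x^2 - 48·x^3 - 512·x^4 + 1024·x^5 + 1536·x^6)·Dx^2  (order 2).
h: a_k = 32, 64, -224, -128/3, 7392, 43712/5, -1502624/15, -638208/7, 60794656/35, 107229632/63, …
ICs: h(0) = 32, h′(0) = 64.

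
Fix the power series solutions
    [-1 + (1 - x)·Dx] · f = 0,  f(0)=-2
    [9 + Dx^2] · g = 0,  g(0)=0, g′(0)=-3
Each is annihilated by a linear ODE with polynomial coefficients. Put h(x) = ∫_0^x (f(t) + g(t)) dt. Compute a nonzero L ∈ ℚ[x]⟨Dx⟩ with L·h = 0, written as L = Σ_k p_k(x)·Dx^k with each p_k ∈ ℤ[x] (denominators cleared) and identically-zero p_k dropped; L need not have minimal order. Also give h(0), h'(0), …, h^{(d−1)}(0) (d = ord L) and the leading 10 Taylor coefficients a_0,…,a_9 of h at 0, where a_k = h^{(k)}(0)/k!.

L = (135 - 162·x + 81·x^2)·Dx + (-99 + 261·x - 243·x^2 + 81·x^3)·Dx^2 + (15 - 18·x + 9·x^2)·Dx^3 + (-11 + 29·x - 27·x^2 + 9·x^3)·Dx^4  (order 4).
h: a_k = 0, -2, -5/2, -2/3, 5/8, -2/5, -161/240, -2/7, -877/4480, -2/9, …
ICs: h(0) = 0, h′(0) = -2, h′′(0) = -5, h′′′(0) = -4.

f: a_k = -2, -2, -2, -2, -2, -2, -2, -2, -2, -2, …
g: a_k = 0, -3, 0, 9/2, 0, -81/40, 0, 243/560, 0, -243/4480, …
Sum ⇒ L₀ = lclm(L_f,L_g) in ℚ(x)⟨Dx⟩.
h=∫h₀ ⇒ L = L₀·Dx.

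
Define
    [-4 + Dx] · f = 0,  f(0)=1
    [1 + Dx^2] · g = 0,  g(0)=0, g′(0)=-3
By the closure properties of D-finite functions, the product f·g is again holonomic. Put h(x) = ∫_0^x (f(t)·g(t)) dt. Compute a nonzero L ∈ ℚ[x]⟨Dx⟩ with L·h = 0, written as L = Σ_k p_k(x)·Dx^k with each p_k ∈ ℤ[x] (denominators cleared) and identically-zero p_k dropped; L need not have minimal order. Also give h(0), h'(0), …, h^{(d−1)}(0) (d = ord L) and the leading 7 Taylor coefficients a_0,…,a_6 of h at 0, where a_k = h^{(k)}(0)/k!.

L = 17·Dx - 8·Dx^2 + Dx^3  (order 3).
h: a_k = 0, 0, -3/2, -4, -47/8, -6, -1121/240, …
ICs: h(0) = 0, h′(0) = 0, h′′(0) = -3.

f: a_k = 1, 4, 8, 32/3, 32/3, 128/15, 256/45, …
g: a_k = 0, -3, 0, 1/2, 0, -1/40, 0, …
h₀=f·g: eliminate ⇒ L₀, order ≤ 1·2.
h=∫h₀ ⇒ L = L₀·Dx.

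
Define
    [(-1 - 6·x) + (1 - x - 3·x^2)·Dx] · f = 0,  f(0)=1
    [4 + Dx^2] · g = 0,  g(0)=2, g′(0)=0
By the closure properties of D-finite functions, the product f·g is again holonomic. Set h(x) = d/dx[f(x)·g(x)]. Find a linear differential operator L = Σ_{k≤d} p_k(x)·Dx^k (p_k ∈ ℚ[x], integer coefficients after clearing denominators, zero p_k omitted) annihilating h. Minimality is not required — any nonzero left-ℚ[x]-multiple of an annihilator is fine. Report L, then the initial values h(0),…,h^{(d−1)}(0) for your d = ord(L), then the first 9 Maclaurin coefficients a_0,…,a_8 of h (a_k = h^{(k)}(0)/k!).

f: a_k = 1, 1, 4, 7, 19, 40, 97, 217, 508, …
g: a_k = 2, 0, -4, 0, 4/3, 0, -8/45, 0, 4/315, …
L₀ := L_f ⊗_s L_g (sym. prod.), ord ≤ 2.
Derive L from L₀ (diff closure).
L = (10 - 16·x - 40·x^2 + 48·x^3 + 72·x^4) + (5 + 34·x + 36·x^2 + 72·x^3)·Dx + (-1 - x - x^2 + 12·x^3 + 18·x^4)·Dx^2  (order 2).
h: a_k = 2, 8, 30, 280/3, 800/3, 11084/15, 89194/45, 328928/63, 473162/35, …
ICs: h(0) = 2, h′(0) = 8.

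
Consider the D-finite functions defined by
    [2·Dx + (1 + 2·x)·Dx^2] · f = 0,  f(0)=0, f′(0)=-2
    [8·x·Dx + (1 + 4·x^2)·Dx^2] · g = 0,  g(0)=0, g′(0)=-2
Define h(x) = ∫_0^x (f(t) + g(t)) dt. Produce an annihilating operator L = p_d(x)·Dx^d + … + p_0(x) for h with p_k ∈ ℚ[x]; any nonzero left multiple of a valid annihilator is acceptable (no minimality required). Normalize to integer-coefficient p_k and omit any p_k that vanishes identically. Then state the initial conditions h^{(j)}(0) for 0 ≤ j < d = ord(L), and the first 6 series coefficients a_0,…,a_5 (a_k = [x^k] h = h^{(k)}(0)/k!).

L = (-8 - 48·x + 96·x^2 + 64·x^3)·Dx^2 + (-8 - 16·x + 192·x^3 + 128·x^4)·Dx^3 + (-1 + 2·x + 8·x^2 + 16·x^3 + 48·x^4 + 32·x^5)·Dx^4  (order 4).
h: a_k = 0, 0, -2, 2/3, 0, 4/5, …
ICs: h(0) = 0, h′(0) = 0, h′′(0) = -4, h′′′(0) = 4.

f: a_k = 0, -2, 2, -8/3, 4, -32/5, …
g: a_k = 0, -2, 0, 8/3, 0, -32/5, …
f+g: L₀ = lclm(L_f,L_g), ord ≤ 2+2.
Integrate: L := L₀·Dx.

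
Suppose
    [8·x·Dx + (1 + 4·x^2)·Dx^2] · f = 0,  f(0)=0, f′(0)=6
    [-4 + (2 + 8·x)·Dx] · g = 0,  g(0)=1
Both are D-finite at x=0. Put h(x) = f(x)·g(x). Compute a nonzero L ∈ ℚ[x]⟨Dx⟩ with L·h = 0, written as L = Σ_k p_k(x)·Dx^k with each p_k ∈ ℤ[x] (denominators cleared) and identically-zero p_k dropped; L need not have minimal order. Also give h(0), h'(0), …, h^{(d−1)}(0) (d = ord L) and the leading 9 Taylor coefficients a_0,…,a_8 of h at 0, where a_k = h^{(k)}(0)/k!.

f: a_k = 0, 6, 0, -8, 0, 96/5, 0, -384/7, 0, …
g: a_k = 1, 2, -2, 4, -10, 28, -84, 264, -858, …
L₀ := L_f ⊗_s L_g (sym. prod.), ord ≤ 2.
L = (12 - 16·x - 16·x^2) + (-4 - 8·x + 48·x^2 + 64·x^3)·Dx + (1 + 8·x + 20·x^2 + 32·x^3 + 64·x^4)·Dx^2  (order 2).
h: a_k = 0, 6, 12, -20, 8, -124/5, 872/5, -18104/35, 46448/35, …
ICs: h(0) = 0, h′(0) = 6.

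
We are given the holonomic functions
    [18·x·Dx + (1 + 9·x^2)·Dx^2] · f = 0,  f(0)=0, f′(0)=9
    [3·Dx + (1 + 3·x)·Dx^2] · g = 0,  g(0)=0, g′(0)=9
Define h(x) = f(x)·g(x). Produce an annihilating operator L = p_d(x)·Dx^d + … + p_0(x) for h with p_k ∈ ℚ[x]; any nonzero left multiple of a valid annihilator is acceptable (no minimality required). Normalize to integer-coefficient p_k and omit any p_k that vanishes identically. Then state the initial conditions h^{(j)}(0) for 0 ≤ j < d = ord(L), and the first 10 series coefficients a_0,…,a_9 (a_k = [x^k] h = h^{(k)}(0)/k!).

f: a_k = 0, 9, 0, -27, 0, 729/5, 0, -6561/7, 0, 6561, …
g: a_k = 0, 9, -27/2, 27, -243/4, 729/5, -729/2, 6561/7, -19683/8, 6561, …
f·g: L₀ = L_f ⊗_s L_g, ord ≤ 2·2.
L = (648 + 3564·x + 19440·x^2 + 113724·x^3 + 262440·x^4 + 341172·x^5 + 236196·x^7)·Dx + (162 + 3348·x + 24948·x^2 + 117612·x^3 + 396576·x^4 + 813564·x^5 + 918540·x^6 + 236196·x^7 + 826686·x^8)·Dx^2 + (36 + 576·x + 5184·x^2 + 25272·x^3 + 87480·x^4 + 227448·x^5 + 419904·x^6 + 472392·x^7 + 236196·x^8 + 472392·x^9)·Dx^3 + (5 + 54·x + 333·x^2 + 1512·x^3 + 5346·x^4 + 14580·x^5 + 30618·x^6 + 52488·x^7 + 59049·x^8 + 39366·x^9 + 59049·x^10)·Dx^4  (order 4).
h: a_k = 0, 0, 81, -243/2, 0, -729/4, 9477/5, -72171/20, 0, -2381643/280, …
ICs: h(0) = 0, h′(0) = 0, h′′(0) = 162, h′′′(0) = -729.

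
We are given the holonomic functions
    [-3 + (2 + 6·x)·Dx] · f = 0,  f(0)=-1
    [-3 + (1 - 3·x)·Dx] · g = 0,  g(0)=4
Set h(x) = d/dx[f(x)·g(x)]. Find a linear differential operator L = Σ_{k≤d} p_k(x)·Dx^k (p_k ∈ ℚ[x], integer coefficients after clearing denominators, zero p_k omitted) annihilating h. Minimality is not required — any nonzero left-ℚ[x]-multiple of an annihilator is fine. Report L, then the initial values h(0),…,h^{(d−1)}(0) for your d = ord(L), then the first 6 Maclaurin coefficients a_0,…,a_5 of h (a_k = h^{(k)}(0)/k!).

L = (11 + 54·x + 27·x^2) + (-2 - 2·x + 18·x^2 + 18·x^3)·Dx  (order 1).
h: a_k = -18, -99, -1863/4, -14499/8, -443475/64, -3147093/128, …
ICs: h(0) = -18.

f: a_k = -1, -3/2, 9/8, -27/16, 405/128, -1701/256, …
g: a_k = 4, 12, 36, 108, 324, 972, …
f·g: L₀ = L_f ⊗_s L_g, ord ≤ 1·1.
h=h₀': d/dx-closure on L₀ ⇒ L.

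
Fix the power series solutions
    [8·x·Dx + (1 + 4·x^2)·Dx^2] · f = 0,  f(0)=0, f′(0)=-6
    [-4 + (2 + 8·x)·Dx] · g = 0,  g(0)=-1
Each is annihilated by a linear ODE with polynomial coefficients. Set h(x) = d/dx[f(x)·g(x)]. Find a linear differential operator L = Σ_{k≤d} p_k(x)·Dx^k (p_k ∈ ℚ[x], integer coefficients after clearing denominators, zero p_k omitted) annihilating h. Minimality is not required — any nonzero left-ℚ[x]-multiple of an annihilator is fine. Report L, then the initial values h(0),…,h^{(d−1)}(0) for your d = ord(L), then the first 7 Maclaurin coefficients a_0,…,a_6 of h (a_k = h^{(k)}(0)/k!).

L = (-4 + 160·x + 320·x^2 - 384·x^3 - 192·x^4) + (16 + 120·x + 432·x^2 + 544·x^3 - 1344·x^4 - 768·x^5)·Dx + (3 + 20·x + 24·x^2 - 16·x^3 - 16·x^4 - 384·x^5 - 256·x^6)·Dx^2  (order 2).
h: a_k = 6, 24, -60, 32, -124, 5232/5, -18104/5, …
ICs: h(0) = 6, h′(0) = 24.

f: a_k = 0, -6, 0, 8, 0, -96/5, 0, …
g: a_k = -1, -2, 2, -4, 10, -28, 84, …
h₀=f·g: eliminate ⇒ L₀, order ≤ 2·1.
Derive L from L₀ (diff closure).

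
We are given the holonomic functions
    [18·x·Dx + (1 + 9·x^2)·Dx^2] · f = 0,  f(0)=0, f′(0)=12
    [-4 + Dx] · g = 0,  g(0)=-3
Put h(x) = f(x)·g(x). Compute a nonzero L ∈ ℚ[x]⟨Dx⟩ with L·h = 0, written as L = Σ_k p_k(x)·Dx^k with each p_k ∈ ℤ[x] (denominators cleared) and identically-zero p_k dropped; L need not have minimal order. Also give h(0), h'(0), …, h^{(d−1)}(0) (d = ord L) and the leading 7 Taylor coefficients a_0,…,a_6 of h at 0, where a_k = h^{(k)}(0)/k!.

L = (16 - 72·x + 144·x^2) + (-8 + 18·x - 72·x^2)·Dx + (1 + 9·x^2)·Dx^2  (order 2).
h: a_k = 0, -36, -144, -180, 48, -516/5, -1488, …
ICs: h(0) = 0, h′(0) = -36.

f: a_k = 0, 12, 0, -36, 0, 972/5, 0, …
g: a_k = -3, -12, -24, -32, -32, -128/5, -256/15, …
h₀=f·g: eliminate ⇒ L₀, order ≤ 2·1.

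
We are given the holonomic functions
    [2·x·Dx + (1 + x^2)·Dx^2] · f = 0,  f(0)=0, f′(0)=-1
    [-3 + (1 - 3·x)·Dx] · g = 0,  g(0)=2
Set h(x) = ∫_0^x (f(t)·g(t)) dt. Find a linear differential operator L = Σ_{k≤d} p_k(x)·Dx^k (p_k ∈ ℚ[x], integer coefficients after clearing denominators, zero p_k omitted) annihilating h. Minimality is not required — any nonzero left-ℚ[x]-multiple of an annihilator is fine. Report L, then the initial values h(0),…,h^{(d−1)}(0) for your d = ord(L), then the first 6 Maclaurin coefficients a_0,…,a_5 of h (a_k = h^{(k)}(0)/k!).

f: a_k = 0, -1, 0, 1/3, 0, -1/5, …
g: a_k = 2, 6, 18, 54, 162, 486, …
f·g: L₀ = L_f ⊗_s L_g, ord ≤ 2·1.
h=∫₀ˣh₀: take L = L₀·Dx.
L = 6·x·Dx + (6 - 2·x + 12·x^2)·Dx^2 + (-1 + 3·x - x^2 + 3·x^3)·Dx^3  (order 3).
h: a_k = 0, 0, -1, -2, -13/3, -52/5, …
ICs: h(0) = 0, h′(0) = 0, h′′(0) = -2.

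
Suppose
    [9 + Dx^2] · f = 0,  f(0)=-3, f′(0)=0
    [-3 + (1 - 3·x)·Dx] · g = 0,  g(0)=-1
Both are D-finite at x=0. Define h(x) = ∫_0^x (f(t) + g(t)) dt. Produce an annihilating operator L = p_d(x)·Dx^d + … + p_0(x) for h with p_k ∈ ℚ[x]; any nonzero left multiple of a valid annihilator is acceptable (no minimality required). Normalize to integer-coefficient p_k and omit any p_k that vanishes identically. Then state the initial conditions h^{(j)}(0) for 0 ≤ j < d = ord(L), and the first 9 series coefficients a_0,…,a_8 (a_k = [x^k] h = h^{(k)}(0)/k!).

f: a_k = -3, 0, 27/2, 0, -81/8, 0, 243/80, 0, -2187/4480, …
g: a_k = -1, -3, -9, -27, -81, -243, -729, -2187, -6561, …
f+g: L₀ = lclm(L_f,L_g), ord ≤ 2+1.
Integrate: L := L₀·Dx.
L = (-63 + 54·x - 81·x^2)·Dx + (9 - 45·x + 81·x^2 - 81·x^3)·Dx^2 + (-7 + 6·x - 9·x^2)·Dx^3 + (1 - 5·x + 9·x^2 - 9·x^3)·Dx^4  (order 4).
h: a_k = 0, -4, -3/2, 3/2, -27/4, -729/40, -81/2, -58077/560, -2187/8, …
ICs: h(0) = 0, h′(0) = -4, h′′(0) = -3, h′′′(0) = 9.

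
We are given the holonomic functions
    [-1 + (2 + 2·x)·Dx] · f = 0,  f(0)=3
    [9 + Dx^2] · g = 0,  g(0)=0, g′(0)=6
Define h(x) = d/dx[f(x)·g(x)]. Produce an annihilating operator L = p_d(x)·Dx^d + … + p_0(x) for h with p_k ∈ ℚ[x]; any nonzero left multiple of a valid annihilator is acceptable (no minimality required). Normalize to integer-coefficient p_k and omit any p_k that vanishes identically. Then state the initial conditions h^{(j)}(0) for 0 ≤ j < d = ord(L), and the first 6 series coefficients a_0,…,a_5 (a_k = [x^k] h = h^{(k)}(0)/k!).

f: a_k = 3, 3/2, -3/8, 3/16, -15/128, 21/256, …
g: a_k = 0, 6, 0, -9, 0, 81/20, …
L₀ := L_f ⊗_s L_g (sym. prod.), ord ≤ 2.
h₀' ⇒ L via d/dx closure of L₀.
L = (551 + 1968·x + 2712·x^2 + 1728·x^3 + 432·x^4) + (-44 - 140·x - 144·x^2 - 48·x^3)·Dx + (52 + 200·x + 292·x^2 + 192·x^3 + 48·x^4)·Dx^2  (order 2).
h: a_k = 18, 18, -351/4, -99/2, 4743/64, 9369/320, …
ICs: h(0) = 18, h′(0) = 18.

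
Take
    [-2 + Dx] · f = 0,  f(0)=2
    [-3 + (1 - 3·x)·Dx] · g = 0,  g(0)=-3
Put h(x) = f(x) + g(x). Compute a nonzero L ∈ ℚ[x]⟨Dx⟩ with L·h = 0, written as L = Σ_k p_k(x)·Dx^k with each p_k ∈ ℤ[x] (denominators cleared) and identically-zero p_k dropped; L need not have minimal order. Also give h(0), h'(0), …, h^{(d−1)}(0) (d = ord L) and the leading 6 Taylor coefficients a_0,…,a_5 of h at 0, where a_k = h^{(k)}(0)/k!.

L = (24 + 36·x) + (-14 - 24·x + 36·x^2)·Dx + (1 + 3·x - 18·x^2)·Dx^2  (order 2).
h: a_k = -1, -5, -23, -235/3, -725/3, -10927/15, …
ICs: h(0) = -1, h′(0) = -5.

f: a_k = 2, 4, 4, 8/3, 4/3, 8/15, …
g: a_k = -3, -9, -27, -81, -243, -729, …
Sum ⇒ L₀ = lclm(L_f,L_g) in ℚ(x)⟨Dx⟩.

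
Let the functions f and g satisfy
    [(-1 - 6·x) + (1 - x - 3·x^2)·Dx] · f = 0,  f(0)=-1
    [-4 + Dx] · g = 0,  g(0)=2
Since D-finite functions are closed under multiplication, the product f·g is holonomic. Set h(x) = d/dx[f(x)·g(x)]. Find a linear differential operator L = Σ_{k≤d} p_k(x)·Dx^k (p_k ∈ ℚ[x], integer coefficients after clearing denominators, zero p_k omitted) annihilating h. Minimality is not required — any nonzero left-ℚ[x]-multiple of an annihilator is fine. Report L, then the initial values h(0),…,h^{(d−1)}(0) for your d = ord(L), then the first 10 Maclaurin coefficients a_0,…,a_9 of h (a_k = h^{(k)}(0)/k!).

L = (32 + 26·x - 98·x^2 - 48·x^3 + 144·x^4) + (-5 + 3·x + 29·x^2 - 6·x^3 - 36·x^4)·Dx  (order 1).
h: a_k = -10, -64, -250, -2408/3, -7016/3, -19460/3, -784606/45, -2891648/63, -37453978/315, -862521764/2835, …
ICs: h(0) = -10.

f: a_k = -1, -1, -4, -7, -19, -40, -97, -217, -508, -1159, …
g: a_k = 2, 8, 16, 64/3, 64/3, 256/15, 512/45, 2048/315, 1024/315, 4096/2835, …
f·g: L₀ = L_f ⊗_s L_g, ord ≤ 1·1.
h=h₀': d/dx-closure on L₀ ⇒ L.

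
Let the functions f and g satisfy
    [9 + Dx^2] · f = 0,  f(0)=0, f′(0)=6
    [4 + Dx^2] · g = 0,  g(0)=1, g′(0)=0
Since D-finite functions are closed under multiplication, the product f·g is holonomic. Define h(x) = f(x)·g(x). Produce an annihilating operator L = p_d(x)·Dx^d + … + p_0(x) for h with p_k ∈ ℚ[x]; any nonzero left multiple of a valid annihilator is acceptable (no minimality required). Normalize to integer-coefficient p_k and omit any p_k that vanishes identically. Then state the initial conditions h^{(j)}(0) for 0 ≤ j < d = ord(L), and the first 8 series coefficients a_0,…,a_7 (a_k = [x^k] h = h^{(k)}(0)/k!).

f: a_k = 0, 6, 0, -9, 0, 81/20, 0, -243/280, …
g: a_k = 1, 0, -2, 0, 2/3, 0, -4/45, 0, …
Product ⇒ symmetric product L₀, ord ≤ 4.
L = 25 + 26·Dx^2 + Dx^4  (order 4).
h: a_k = 0, 6, 0, -21, 0, 521/20, 0, -13021/840, …
ICs: h(0) = 0, h′(0) = 6, h′′(0) = 0, h′′′(0) = -126.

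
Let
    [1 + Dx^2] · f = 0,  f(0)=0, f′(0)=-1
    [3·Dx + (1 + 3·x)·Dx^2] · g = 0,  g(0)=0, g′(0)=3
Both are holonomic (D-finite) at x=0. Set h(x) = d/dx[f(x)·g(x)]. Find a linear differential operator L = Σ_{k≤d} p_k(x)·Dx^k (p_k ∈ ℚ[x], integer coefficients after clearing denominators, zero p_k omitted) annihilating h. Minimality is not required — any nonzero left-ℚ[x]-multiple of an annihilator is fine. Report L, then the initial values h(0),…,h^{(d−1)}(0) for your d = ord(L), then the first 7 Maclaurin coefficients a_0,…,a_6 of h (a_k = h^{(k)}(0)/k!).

f: a_k = 0, -1, 0, 1/6, 0, -1/120, 0, …
g: a_k = 0, 3, -9/2, 9, -81/4, 243/5, -243/2, …
h₀=f·g: eliminate ⇒ L₀, order ≤ 2·2.
Differentiate: ansatz ord ≤ ord L₀ ⇒ L.
L = (-8897 - 1764·x - 7722·x^2 - 14364·x^3 - 7533·x^4 + 5832·x^5 + 2916·x^6) + (-3432 - 13248·x - 12420·x^2 - 8100·x^3 + 9720·x^4 + 5832·x^5)·Dx + (-9100 - 3204·x - 11070·x^2 - 17064·x^3 - 6318·x^4 + 11664·x^5 + 5832·x^6)·Dx^2 + (-3432 - 13248·x - 12420·x^2 - 8100·x^3 + 9720·x^4 + 5832·x^5)·Dx^3 + (-203 - 1440·x - 3348·x^2 - 2700·x^3 + 1215·x^4 + 5832·x^5 + 2916·x^6)·Dx^4  (order 4).
h: a_k = 0, -6, 27/2, -34, 195/2, -1131/4, 66171/80, …
ICs: h(0) = 0, h′(0) = -6, h′′(0) = 27, h′′′(0) = -204.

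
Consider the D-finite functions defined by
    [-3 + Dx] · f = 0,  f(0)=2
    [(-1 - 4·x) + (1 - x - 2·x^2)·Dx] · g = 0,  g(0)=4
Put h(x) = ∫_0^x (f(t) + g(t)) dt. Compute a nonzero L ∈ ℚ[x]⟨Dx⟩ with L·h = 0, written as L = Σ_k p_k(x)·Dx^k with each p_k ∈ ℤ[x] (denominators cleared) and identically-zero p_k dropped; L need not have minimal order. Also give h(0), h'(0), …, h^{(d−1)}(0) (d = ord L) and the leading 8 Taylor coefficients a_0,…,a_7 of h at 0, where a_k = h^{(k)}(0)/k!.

f: a_k = 2, 6, 9, 9, 27/4, 81/20, 81/40, 243/280, …
g: a_k = 4, 4, 12, 20, 44, 84, 172, 340, …
L₀ := lclm(L_f,L_g); ord L₀ ≤ 1+1.
h=∫₀ˣh₀: take L = L₀·Dx.
L = (9 + 9·x + 126·x^2 + 72·x^3)·Dx + (3 - 30·x - 51·x^2 + 36·x^3 + 36·x^4)·Dx^2 + (-2 + 9·x + 3·x^2 - 20·x^3 - 12·x^4)·Dx^3  (order 3).
h: a_k = 0, 6, 5, 7, 29/4, 203/20, 587/40, 6961/280, …
ICs: h(0) = 0, h′(0) = 6, h′′(0) = 10.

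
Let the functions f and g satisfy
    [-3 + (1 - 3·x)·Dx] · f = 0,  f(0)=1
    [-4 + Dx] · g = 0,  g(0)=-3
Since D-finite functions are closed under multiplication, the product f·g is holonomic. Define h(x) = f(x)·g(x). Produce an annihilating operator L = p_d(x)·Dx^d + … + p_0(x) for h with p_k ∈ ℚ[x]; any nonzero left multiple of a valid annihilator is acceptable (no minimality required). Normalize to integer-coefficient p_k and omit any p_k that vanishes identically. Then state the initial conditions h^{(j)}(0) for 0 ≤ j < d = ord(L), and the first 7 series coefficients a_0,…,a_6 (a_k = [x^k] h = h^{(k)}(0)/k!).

L = (7 - 12·x) + (-1 + 3·x)·Dx  (order 1).
h: a_k = -3, -21, -87, -293, -911, -13793/5, -124393/15, …
ICs: h(0) = -3.

f: a_k = 1, 3, 9, 27, 81, 243, 729, …
g: a_k = -3, -12, -24, -32, -32, -128/5, -256/15, …
Product ⇒ symmetric product L₀, ord ≤ 1.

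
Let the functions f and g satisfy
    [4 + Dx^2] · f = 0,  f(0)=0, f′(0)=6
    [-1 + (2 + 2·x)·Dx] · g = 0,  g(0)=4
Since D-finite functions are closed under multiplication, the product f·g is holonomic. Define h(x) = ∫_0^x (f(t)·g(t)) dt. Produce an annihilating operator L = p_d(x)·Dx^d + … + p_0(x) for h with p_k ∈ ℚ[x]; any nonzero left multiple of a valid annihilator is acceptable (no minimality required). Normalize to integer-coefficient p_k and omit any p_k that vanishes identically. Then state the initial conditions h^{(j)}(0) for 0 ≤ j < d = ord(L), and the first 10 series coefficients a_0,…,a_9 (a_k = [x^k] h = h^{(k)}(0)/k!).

f: a_k = 0, 6, 0, -4, 0, 4/5, 0, -8/105, 0, 4/945, …
g: a_k = 4, 2, -1/2, 1/4, -5/32, 7/64, -21/256, 33/512, -429/8192, 715/16384, …
f·g: L₀ = L_f ⊗_s L_g, ord ≤ 2·1.
h=∫h₀ ⇒ L = L₀·Dx.
L = (19 + 32·x + 16·x^2)·Dx + (-4 - 4·x)·Dx^2 + (4 + 8·x + 4·x^2)·Dx^3  (order 3).
h: a_k = 0, 0, 12, 4, -19/4, -13/10, 341/480, 201/1120, -7687/107520, -17/48384, …
ICs: h(0) = 0, h′(0) = 0, h′′(0) = 24.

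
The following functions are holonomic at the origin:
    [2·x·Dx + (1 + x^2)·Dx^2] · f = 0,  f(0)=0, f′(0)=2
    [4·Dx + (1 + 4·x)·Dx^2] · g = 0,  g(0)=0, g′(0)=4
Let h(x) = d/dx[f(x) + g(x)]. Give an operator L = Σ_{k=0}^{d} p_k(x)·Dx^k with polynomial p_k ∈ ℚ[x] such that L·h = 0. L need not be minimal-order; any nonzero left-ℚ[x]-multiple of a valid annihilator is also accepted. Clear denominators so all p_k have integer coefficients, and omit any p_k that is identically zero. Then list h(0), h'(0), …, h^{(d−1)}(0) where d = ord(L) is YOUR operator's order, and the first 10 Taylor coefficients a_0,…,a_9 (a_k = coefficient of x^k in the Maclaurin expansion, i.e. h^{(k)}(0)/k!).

L = (-4 - 48·x + 12·x^2 + 16·x^3) + (-17 - 8·x - 45·x^2 + 24·x^3 + 32·x^4)·Dx + (-2 - 7·x + 4·x^2 + x^3 + 6·x^4 + 8·x^5)·Dx^2  (order 2).
h: a_k = 6, -16, 62, -256, 1026, -4096, 16382, -65536, 262146, -1048576, …
ICs: h(0) = 6, h′(0) = -16.

f: a_k = 0, 2, 0, -2/3, 0, 2/5, 0, -2/7, 0, 2/9, …
g: a_k = 0, 4, -8, 64/3, -64, 1024/5, -2048/3, 16384/7, -8192, 262144/9, …
h₀=f+g: left-lcm gives L₀, ord ≤ 4.
h=h₀': d/dx-closure on L₀ ⇒ L.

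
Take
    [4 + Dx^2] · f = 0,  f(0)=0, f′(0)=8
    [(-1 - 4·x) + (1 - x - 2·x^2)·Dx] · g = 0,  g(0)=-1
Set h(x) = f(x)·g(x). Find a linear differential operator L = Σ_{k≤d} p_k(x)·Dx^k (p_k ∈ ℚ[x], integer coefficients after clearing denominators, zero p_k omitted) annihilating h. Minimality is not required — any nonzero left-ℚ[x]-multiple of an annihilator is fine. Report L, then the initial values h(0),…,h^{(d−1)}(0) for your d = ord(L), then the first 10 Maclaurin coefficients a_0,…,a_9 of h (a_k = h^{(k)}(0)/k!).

L = (4·x + 8·x^2) + (2 + 8·x)·Dx + (-1 + x + 2·x^2)·Dx^2  (order 2).
h: a_k = 0, -8, -8, -56/3, -104/3, -1096/15, -712/5, -90856/315, -180568/315, -3260536/2835, …
ICs: h(0) = 0, h′(0) = -8.

f: a_k = 0, 8, 0, -16/3, 0, 16/15, 0, -32/315, 0, 16/2835, …
g: a_k = -1, -1, -3, -5, -11, -21, -43, -85, -171, -341, …
Product ⇒ symmetric product L₀, ord ≤ 2.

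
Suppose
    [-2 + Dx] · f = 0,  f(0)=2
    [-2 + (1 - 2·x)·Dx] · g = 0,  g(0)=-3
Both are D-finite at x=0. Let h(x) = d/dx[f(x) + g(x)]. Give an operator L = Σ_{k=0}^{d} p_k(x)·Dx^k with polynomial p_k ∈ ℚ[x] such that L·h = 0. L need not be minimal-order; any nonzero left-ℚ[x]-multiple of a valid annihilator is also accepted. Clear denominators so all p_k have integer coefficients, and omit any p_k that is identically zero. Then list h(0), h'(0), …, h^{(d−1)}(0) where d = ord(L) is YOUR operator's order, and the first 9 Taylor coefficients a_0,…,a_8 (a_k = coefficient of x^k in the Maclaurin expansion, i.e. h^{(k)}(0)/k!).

f: a_k = 2, 4, 4, 8/3, 4/3, 8/15, 8/45, 16/315, 4/315, …
g: a_k = -3, -6, -12, -24, -48, -96, -192, -384, -768, …
L₀ := lclm(L_f,L_g); ord L₀ ≤ 1+1.
Differentiate: ansatz ord ≤ ord L₀ ⇒ L.
L = (16 + 16·x) + (-10 - 8·x + 8·x^2)·Dx + (1 - 4·x^2)·Dx^2  (order 2).
h: a_k = -2, -16, -64, -560/3, -1432/3, -17264/15, -120944/45, -1935328/315, -4354552/315, …
ICs: h(0) = -2, h′(0) = -16.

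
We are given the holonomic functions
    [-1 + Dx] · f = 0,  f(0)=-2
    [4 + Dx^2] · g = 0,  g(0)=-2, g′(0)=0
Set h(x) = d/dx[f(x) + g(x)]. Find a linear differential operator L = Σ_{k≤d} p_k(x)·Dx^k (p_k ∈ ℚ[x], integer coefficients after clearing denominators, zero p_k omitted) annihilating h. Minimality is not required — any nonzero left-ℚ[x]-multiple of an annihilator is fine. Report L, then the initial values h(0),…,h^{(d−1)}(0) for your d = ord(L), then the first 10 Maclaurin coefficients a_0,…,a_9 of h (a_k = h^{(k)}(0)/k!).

L = 4 - 4·Dx + Dx^2 - Dx^3  (order 3).
h: a_k = -2, 6, -1, -17/3, -1/12, 21/20, -1/360, -257/2520, -1/20160, 341/60480, …
ICs: h(0) = -2, h′(0) = 6, h′′(0) = -2.

f: a_k = -2, -2, -1, -1/3, -1/12, -1/60, -1/360, -1/2520, -1/20160, -1/181440, …
g: a_k = -2, 0, 4, 0, -4/3, 0, 8/45, 0, -4/315, 0, …
f+g: L₀ = lclm(L_f,L_g), ord ≤ 1+2.
h₀' ⇒ L via d/dx closure of L₀.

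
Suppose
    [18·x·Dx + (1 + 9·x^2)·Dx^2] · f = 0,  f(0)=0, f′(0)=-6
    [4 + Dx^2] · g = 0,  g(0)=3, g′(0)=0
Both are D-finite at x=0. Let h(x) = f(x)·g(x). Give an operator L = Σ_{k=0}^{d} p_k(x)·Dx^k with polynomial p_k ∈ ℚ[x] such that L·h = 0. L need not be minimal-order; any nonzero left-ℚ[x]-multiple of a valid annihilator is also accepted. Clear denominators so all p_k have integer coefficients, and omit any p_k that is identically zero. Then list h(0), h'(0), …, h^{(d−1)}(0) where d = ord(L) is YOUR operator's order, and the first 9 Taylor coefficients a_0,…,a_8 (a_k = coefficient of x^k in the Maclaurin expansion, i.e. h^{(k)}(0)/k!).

L = (2080 + 50256·x^2 + 89424·x^4 + 186624·x^6 + 419904·x^8) + (3168·x + 38880·x^3 + 139968·x^5 + 419904·x^7)·Dx + (572 + 13788·x^2 + 33048·x^4 + 93312·x^6 + 209952·x^8)·Dx^2 + (792·x + 9720·x^3 + 34992·x^5 + 104976·x^7)·Dx^3 + (13 + 306·x^2 + 2673·x^4 + 11664·x^6 + 26244·x^8)·Dx^4  (order 4).
h: a_k = 0, -18, 0, 90, 0, -2058/5, 0, 87338/35, 0, …
ICs: h(0) = 0, h′(0) = -18, h′′(0) = 0, h′′′(0) = 540.

f: a_k = 0, -6, 0, 18, 0, -486/5, 0, 4374/7, 0, …
g: a_k = 3, 0, -6, 0, 2, 0, -4/15, 0, 2/105, …
f·g: L₀ = L_f ⊗_s L_g, ord ≤ 2·2.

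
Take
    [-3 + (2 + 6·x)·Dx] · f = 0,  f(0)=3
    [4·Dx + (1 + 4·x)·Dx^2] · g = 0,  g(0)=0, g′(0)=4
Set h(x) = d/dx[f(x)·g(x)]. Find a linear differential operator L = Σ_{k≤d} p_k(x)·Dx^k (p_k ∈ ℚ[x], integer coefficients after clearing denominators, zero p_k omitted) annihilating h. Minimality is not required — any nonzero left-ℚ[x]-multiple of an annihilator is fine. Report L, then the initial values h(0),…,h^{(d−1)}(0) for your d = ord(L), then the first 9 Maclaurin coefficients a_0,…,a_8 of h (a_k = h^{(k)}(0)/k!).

L = (-33 + 72·x + 432·x^2) + (-4 + 324·x + 2160·x^2 + 3456·x^3)·Dx + (4 + 88·x + 612·x^2 + 1728·x^3 + 1728·x^4)·Dx^2  (order 2).
h: a_k = 12, -12, 87/2, -195, 28149/32, -620859/160, 21442563/1280, -159276489/2240, 17087332551/57344, …
ICs: h(0) = 12, h′(0) = -12.

f: a_k = 3, 9/2, -27/8, 81/16, -1215/128, 5103/256, -45927/1024, 216513/2048, -8444007/32768, …
g: a_k = 0, 4, -8, 64/3, -64, 1024/5, -2048/3, 16384/7, -8192, …
f·g: L₀ = L_f ⊗_s L_g, ord ≤ 1·2.
Derive L from L₀ (diff closure).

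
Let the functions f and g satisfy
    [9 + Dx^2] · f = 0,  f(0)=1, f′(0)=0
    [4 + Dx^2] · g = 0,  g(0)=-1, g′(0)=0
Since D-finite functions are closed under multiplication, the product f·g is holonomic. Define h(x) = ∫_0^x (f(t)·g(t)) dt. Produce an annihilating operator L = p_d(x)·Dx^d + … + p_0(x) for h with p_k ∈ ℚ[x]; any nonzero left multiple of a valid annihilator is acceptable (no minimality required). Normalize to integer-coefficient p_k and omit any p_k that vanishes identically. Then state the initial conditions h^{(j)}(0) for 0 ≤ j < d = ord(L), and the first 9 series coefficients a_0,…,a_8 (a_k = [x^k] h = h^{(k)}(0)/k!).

f: a_k = 1, 0, -9/2, 0, 27/8, 0, -81/80, 0, 729/4480, …
g: a_k = -1, 0, 2, 0, -2/3, 0, 4/45, 0, -2/315, …
Sym-product of L_f,L_g gives L₀ (≤ ord 4).
h=∫₀ˣh₀: take L = L₀·Dx.
L = 25·Dx + 26·Dx^3 + Dx^5  (order 5).
h: a_k = 0, -1, 0, 13/6, 0, -313/120, 0, 7813/5040, 0, …
ICs: h(0) = 0, h′(0) = -1, h′′(0) = 0, h′′′(0) = 13, h′′′′(0) = 0.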